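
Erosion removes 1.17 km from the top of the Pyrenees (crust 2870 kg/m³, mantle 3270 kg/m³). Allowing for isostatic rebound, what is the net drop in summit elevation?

Rebound u = e ρ_c/ρ_m = 1.17 km × 2870/3270 = 1.027 km.
Net surface drop = e − u = 1.17 km − 1.027 km = e (ρ_m − ρ_c)/ρ_m = 0.143 km.

0.143 km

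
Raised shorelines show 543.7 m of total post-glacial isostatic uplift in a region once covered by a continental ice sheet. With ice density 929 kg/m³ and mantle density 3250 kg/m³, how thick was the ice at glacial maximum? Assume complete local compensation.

u = t ρ_ice/ρ_m → t = u ρ_m/ρ_ice = 543.7 m × 3250/929 = 1900 m.

1900 m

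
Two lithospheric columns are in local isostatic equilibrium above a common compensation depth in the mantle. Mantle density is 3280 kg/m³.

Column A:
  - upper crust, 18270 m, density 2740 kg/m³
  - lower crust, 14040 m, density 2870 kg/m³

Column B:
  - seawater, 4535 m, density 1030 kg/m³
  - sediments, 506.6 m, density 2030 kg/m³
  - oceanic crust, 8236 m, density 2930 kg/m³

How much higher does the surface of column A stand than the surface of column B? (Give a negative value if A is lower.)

580 m

For any compensation level in the mantle, the mantle terms cancel and isostasy reduces to e = (Σt_A − Σt_B) − (Σ(ρt)_A − Σ(ρt)_B) / ρ_m.
Σt_A = 32310 m; Σt_B = 13277.6 m; Σ(ρt)_A = 90354600; Σ(ρt)_B = 29830928 (in m·kg/m³).
e = (32310 − 13277.6) − (90354600 − 29830928) / 3280 = 580 m.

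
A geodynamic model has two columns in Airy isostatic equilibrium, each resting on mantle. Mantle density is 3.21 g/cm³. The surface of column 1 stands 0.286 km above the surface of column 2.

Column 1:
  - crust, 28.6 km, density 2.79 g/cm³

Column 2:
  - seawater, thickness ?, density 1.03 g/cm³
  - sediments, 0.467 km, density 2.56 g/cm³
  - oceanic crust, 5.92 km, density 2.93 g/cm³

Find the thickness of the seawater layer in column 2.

Take the compensation level at the base of the deeper column (depth z_c below the surface of column 1) and equate Σ ρ_i t_i down to z_c; mantle fills any gap and the z_c terms cancel.
Column 1: 28.6×2.79 + (z_c − 28.6)×3.21
Column 2: 0.286×0 + x×1.03 + 0.467×2.56 + 5.92×2.93 + (z_c − 0.286 − 6.387 − x)×3.21
The z_c×3.21 term appears on both sides and cancels. Collect the known terms of each column as K = Σ(ρt)_known − 3.21 × (depth of known layers): K_1 = 79.794 − 3.21×28.6 = −12.012; K_2 = 18.54112 − 3.21×(0.286 + 6.387) = −2.87921.
Balance: K_1 = K_2 − x×(3.21 − 1.03), so x = (K_2 − K_1)/(3.21 − 1.03) = 9.13279/2.18 = 4.19 km.

4.19 km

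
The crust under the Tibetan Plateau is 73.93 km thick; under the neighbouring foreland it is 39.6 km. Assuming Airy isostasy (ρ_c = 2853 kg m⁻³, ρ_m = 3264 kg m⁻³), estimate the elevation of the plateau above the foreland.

4.32 km

Excess crust Δ = 73.93 km − 39.6 km = 34.33 km, split between elevation h and root r with h + r = Δ.
Airy balance ρ_c h = (ρ_m − ρ_c) r gives r = h ρ_c/(ρ_m − ρ_c), so h (1 + ρ_c/(ρ_m − ρ_c)) = Δ, i.e. h = Δ (ρ_m − ρ_c)/ρ_m.
h = 34.33 km × 411/3264 = 4.32 km.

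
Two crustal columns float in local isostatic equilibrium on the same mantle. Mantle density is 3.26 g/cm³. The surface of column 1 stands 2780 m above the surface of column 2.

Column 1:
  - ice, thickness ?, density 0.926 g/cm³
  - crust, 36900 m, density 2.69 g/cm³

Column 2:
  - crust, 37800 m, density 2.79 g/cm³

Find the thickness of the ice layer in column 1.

2480 m

Take the compensation level at the base of the deeper column (depth z_c below the surface of column 1) and equate Σ ρ_i t_i down to z_c; mantle fills any gap and the z_c terms cancel.
Column 1: x×0.926 + 36900×2.69 + (z_c − 36900 − x)×3.26
Column 2: 2780×0 + 37800×2.79 + (z_c − 2780 − 37800)×3.26
The z_c×3.26 term appears on both sides and cancels. Collect the known terms of each column as K = Σ(ρt)_known − 3.26 × (depth of known layers): K_1 = 99261 − 3.26×36900 = −21033; K_2 = 105462 − 3.26×(2780 + 37800) = −26828.8.
Balance: K_1 − x×(3.26 − 0.926) = K_2, so x = (K_1 − K_2)/(3.26 − 0.926) = 5795.8/2.334 = 2480 m.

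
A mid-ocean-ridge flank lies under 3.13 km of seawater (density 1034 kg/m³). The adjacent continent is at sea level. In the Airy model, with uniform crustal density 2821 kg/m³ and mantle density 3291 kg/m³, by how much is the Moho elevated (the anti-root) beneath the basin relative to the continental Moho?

11.9 km

In Airy isostatic equilibrium: replacing crust with seawater at the top is compensated by replacing crust with mantle at the base: d (ρ_c − ρ_w) = a (ρ_m − ρ_c).
a = d (ρ_c − ρ_w)/(ρ_m − ρ_c) = 3.13 km × 1787/470 = 11.9 km.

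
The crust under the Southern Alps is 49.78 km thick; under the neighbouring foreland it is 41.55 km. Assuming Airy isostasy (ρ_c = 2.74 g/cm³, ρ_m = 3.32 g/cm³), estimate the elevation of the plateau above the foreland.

Excess crust Δ = 49.78 km − 41.55 km = 8.23 km, split between elevation h and root r with h + r = Δ.
Airy balance ρ_c h = (ρ_m − ρ_c) r gives r = h ρ_c/(ρ_m − ρ_c), so h (1 + ρ_c/(ρ_m − ρ_c)) = Δ, i.e. h = Δ (ρ_m − ρ_c)/ρ_m.
h = 8.23 km × 0.58/3.32 = 1.44 km.

1.44 km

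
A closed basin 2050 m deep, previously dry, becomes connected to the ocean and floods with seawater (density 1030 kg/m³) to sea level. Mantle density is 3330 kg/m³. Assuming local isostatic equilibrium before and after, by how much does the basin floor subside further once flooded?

After flooding the water column is d + s deep. Its weight must equal the weight of mantle displaced by the extra subsidence s: (d + s) ρ_w = s ρ_m.
s = d ρ_w / (ρ_m − ρ_w) = 2050 m × 1030/(3330 − 1030) = 918 m.

918 m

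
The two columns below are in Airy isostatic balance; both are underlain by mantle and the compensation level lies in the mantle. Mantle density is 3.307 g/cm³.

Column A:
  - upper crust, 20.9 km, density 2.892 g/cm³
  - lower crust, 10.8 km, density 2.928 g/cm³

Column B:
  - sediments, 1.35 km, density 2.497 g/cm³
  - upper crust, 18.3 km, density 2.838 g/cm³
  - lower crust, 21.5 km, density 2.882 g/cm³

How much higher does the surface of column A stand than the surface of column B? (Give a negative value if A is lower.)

For any compensation level in the mantle, the mantle terms cancel and isostasy reduces to e = (Σt_A − Σt_B) − (Σ(ρt)_A − Σ(ρt)_B) / ρ_m.
Σt_A = 31.7 km; Σt_B = 41.15 km; Σ(ρt)_A = 92.0652; Σ(ρt)_B = 117.26935 (in km·g/cm³).
e = (31.7 − 41.15) − (92.0652 − 117.26935) / 3.307 = −1.83 km.

−1.83 km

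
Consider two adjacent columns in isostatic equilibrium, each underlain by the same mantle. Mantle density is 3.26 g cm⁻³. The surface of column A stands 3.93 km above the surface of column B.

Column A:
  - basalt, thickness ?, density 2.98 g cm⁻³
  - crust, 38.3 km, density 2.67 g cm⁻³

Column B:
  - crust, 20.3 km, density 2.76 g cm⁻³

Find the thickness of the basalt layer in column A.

1.3 km

Take the compensation level at the base of the deeper column (depth z_c below the surface of column A) and equate Σ ρ_i t_i down to z_c; mantle fills any gap and the z_c terms cancel.
Column A: x×2.98 + 38.3×2.67 + (z_c − 38.3 − x)×3.26
Column B: 3.93×0 + 20.3×2.76 + (z_c − 3.93 − 20.3)×3.26
The z_c×3.26 term appears on both sides and cancels. Collect the known terms of each column as K = Σ(ρt)_known − 3.26 × (depth of known layers): K_A = 102.261 − 3.26×38.3 = −22.597; K_B = 56.028 − 3.26×(3.93 + 20.3) = −22.9618.
Balance: K_A − x×(3.26 − 2.98) = K_B, so x = (K_A − K_B)/(3.26 − 2.98) = 0.3648/0.28 = 1.3 km.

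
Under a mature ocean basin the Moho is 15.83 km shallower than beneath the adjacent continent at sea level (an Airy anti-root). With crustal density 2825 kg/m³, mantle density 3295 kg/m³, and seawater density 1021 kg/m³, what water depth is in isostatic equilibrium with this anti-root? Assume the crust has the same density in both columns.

Replacing a thickness d of crust by seawater at the top must be balanced by replacing crust with mantle at the base: d (ρ_c − ρ_w) = a (ρ_m − ρ_c).
d = a (ρ_m − ρ_c)/(ρ_c − ρ_w) = 15.83 km × 470/1804 = 4.12 km.

4.12 km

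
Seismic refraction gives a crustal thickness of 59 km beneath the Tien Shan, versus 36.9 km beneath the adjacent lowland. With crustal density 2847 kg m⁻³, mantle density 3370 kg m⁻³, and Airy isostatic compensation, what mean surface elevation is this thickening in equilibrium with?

3.43 km

Excess crust Δ = 59 km − 36.9 km = 22.1 km, split between elevation h and root r with h + r = Δ.
Airy balance ρ_c h = (ρ_m − ρ_c) r gives r = h ρ_c/(ρ_m − ρ_c), so h (1 + ρ_c/(ρ_m − ρ_c)) = Δ, i.e. h = Δ (ρ_m − ρ_c)/ρ_m.
h = 22.1 km × 523/3370 = 3.43 km.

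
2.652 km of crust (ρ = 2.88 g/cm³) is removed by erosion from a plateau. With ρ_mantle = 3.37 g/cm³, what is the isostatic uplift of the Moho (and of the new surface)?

Unloading: uplift u = e ρ_c/ρ_m = 2.652 km × 2.88/3.37 = 2.27 km.

2.27 km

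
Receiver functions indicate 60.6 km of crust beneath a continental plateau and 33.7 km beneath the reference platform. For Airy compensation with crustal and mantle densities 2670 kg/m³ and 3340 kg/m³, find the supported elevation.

5.4 km

Excess crust Δ = 60.6 km − 33.7 km = 26.9 km, split between elevation h and root r with h + r = Δ.
Airy balance ρ_c h = (ρ_m − ρ_c) r gives r = h ρ_c/(ρ_m − ρ_c), so h (1 + ρ_c/(ρ_m − ρ_c)) = Δ, i.e. h = Δ (ρ_m − ρ_c)/ρ_m.
h = 26.9 km × 670/3340 = 5.4 km.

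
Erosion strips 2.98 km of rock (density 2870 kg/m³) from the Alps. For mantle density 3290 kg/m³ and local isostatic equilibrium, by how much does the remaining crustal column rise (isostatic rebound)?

2.6 km

Unloading: uplift u = e ρ_c/ρ_m = 2.98 km × 2870/3290 = 2.6 km.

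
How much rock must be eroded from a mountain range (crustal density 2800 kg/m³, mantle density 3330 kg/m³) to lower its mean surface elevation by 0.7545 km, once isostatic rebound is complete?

Net drop Δ = e − u = e − e ρ_c/ρ_m = e (ρ_m − ρ_c)/ρ_m.
e = Δ ρ_m/(ρ_m − ρ_c) = 0.7545 km × 3330/530 = 4.74 km.

4.74 km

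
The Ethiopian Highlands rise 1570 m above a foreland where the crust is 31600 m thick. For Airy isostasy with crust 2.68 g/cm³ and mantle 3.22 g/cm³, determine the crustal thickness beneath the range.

41000 m

Root depth r = h ρ_c / (ρ_m − ρ_c) = 1570 m × 2.68 / 0.54 = 7792 m.
Total thickness = T + h + r = 31600 m + 1570 m + 7792 m = 41000 m.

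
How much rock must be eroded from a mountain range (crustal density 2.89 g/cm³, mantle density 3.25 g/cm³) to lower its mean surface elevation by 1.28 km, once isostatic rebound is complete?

Net drop Δ = e − u = e − e ρ_c/ρ_m = e (ρ_m − ρ_c)/ρ_m.
e = Δ ρ_m/(ρ_m − ρ_c) = 1.28 km × 3.25/0.36 = 11.6 km.

11.6 km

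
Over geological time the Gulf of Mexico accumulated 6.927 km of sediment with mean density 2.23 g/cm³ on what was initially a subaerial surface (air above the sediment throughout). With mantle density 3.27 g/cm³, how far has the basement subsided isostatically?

Subaerial load: s = t ρ_sed / ρ_m = 6.927 km × 2.23/3.27 = 4.72 km.

4.72 km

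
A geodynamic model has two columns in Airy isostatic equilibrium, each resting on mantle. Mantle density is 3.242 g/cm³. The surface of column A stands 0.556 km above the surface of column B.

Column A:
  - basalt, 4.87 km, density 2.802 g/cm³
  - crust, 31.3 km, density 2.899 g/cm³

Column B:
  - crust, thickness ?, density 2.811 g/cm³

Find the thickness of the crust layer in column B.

25.7 km

Take the compensation level at the base of the deeper column (depth z_c below the surface of column A) and equate Σ ρ_i t_i down to z_c; mantle fills any gap and the z_c terms cancel.
Column A: 4.87×2.802 + 31.3×2.899 + (z_c − 36.17)×3.242
Column B: 0.556×0 + x×2.811 + (z_c − 0.556 − 0 − x)×3.242
The z_c×3.242 term appears on both sides and cancels. Collect the known terms of each column as K = Σ(ρt)_known − 3.242 × (depth of known layers): K_A = 104.38444 − 3.242×36.17 = −12.8787; K_B = 0 − 3.242×(0.556 + 0) = −1.802552.
Balance: K_A = K_B − x×(3.242 − 2.811), so x = (K_B − K_A)/(3.242 − 2.811) = 11.0761/0.431 = 25.7 km.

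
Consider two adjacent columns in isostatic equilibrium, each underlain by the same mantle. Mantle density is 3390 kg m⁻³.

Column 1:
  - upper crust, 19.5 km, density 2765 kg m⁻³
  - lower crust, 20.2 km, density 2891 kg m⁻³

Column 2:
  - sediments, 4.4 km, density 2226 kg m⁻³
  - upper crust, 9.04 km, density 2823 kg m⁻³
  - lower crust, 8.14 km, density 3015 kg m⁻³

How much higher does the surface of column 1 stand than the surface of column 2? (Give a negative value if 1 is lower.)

2.65 km

For any compensation level in the mantle, the mantle terms cancel and isostasy reduces to e = (Σt_1 − Σt_2) − (Σ(ρt)_1 − Σ(ρt)_2) / ρ_m.
Σt_1 = 39.7 km; Σt_2 = 21.58 km; Σ(ρt)_1 = 112315.7; Σ(ρt)_2 = 59856.42 (in km·kg m⁻³).
e = (39.7 − 21.58) − (112315.7 − 59856.42) / 3390 = 2.65 km.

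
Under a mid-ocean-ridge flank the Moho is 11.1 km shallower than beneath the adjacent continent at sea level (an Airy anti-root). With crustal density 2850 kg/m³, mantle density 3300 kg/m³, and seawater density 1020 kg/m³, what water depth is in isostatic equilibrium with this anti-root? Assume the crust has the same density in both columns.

Replacing a thickness d of crust by seawater at the top must be balanced by replacing crust with mantle at the base: d (ρ_c − ρ_w) = a (ρ_m − ρ_c).
d = a (ρ_m − ρ_c)/(ρ_c − ρ_w) = 11.1 km × 450/1830 = 2.73 km.

2.73 km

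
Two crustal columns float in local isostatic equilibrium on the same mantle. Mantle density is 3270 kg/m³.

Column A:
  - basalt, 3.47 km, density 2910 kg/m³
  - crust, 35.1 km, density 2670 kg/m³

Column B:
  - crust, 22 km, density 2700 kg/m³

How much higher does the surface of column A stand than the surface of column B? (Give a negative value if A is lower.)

For any compensation level in the mantle, the mantle terms cancel and isostasy reduces to e = (Σt_A − Σt_B) − (Σ(ρt)_A − Σ(ρt)_B) / ρ_m.
Σt_A = 38.57 km; Σt_B = 22 km; Σ(ρt)_A = 103814.7; Σ(ρt)_B = 59400 (in km·kg/m³).
e = (38.57 − 22) − (103814.7 − 59400) / 3270 = 2.99 km.

2.99 km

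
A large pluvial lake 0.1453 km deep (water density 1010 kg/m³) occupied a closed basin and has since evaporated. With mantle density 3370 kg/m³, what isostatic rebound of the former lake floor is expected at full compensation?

0.0435 km

u = d ρ_w/ρ_m = 0.1453 km × 1010/3370 = 0.0435 km.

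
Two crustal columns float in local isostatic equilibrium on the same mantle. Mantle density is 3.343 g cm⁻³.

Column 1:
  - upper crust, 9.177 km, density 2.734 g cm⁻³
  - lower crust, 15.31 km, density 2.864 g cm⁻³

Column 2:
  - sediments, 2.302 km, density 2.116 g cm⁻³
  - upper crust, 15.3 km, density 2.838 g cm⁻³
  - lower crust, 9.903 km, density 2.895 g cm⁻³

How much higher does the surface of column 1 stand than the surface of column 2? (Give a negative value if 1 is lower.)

−0.618 km

For any compensation level in the mantle, the mantle terms cancel and isostasy reduces to e = (Σt_1 − Σt_2) − (Σ(ρt)_1 − Σ(ρt)_2) / ρ_m.
Σt_1 = 24.487 km; Σt_2 = 27.505 km; Σ(ρt)_1 = 68.937758; Σ(ρt)_2 = 76.961617 (in km·g cm⁻³).
e = (24.487 − 27.505) − (68.937758 − 76.961617) / 3.343 = −0.618 km.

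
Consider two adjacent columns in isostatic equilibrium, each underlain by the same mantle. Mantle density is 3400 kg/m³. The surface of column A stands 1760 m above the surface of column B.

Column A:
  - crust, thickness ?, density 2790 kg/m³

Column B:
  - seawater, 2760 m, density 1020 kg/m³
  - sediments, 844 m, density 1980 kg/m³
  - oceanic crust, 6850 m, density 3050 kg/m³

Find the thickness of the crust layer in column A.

Take the compensation level at the base of the deeper column (depth z_c below the surface of column A) and equate Σ ρ_i t_i down to z_c; mantle fills any gap and the z_c terms cancel.
Column A: x×2790 + (z_c − 0 − x)×3400
Column B: 1760×0 + 2760×1020 + 844×1980 + 6850×3050 + (z_c − 1760 − 10454)×3400
The z_c×3400 term appears on both sides and cancels. Collect the known terms of each column as K = Σ(ρt)_known − 3400 × (depth of known layers): K_A = 0 − 3400×0 = 0; K_B = 25378820 − 3400×(1760 + 10454) = −16148780.
Balance: K_A − x×(3400 − 2790) = K_B, so x = (K_A − K_B)/(3400 − 2790) = 16148800/610 = 26500 m.

26500 m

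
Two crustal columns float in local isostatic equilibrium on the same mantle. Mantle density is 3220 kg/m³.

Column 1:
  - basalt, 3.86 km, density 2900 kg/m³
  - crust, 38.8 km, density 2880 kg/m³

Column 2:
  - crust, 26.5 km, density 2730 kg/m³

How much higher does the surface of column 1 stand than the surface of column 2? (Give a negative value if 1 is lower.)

For any compensation level in the mantle, the mantle terms cancel and isostasy reduces to e = (Σt_1 − Σt_2) − (Σ(ρt)_1 − Σ(ρt)_2) / ρ_m.
Σt_1 = 42.66 km; Σt_2 = 26.5 km; Σ(ρt)_1 = 122938; Σ(ρt)_2 = 72345 (in km·kg/m³).
e = (42.66 − 26.5) − (122938 − 72345) / 3220 = 0.448 km.

0.448 km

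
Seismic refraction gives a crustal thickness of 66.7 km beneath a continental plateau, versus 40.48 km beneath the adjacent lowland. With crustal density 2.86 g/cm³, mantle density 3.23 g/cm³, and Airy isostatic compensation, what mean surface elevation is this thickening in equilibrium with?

Excess crust Δ = 66.7 km − 40.48 km = 26.22 km, split between elevation h and root r with h + r = Δ.
Airy balance ρ_c h = (ρ_m − ρ_c) r gives r = h ρ_c/(ρ_m − ρ_c), so h (1 + ρ_c/(ρ_m − ρ_c)) = Δ, i.e. h = Δ (ρ_m − ρ_c)/ρ_m.
h = 26.22 km × 0.37/3.23 = 3 km.

3 km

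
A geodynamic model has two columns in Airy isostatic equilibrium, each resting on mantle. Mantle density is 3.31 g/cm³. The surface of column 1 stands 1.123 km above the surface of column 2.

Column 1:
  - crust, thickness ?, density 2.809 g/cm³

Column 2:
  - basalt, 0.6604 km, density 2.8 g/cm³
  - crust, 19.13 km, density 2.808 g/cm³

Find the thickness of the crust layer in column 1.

27.3 km

Take the compensation level at the base of the deeper column (depth z_c below the surface of column 1) and equate Σ ρ_i t_i down to z_c; mantle fills any gap and the z_c terms cancel.
Column 1: x×2.809 + (z_c − 0 − x)×3.31
Column 2: 1.123×0 + 0.6604×2.8 + 19.13×2.808 + (z_c − 1.123 − 19.7904)×3.31
The z_c×3.31 term appears on both sides and cancels. Collect the known terms of each column as K = Σ(ρt)_known − 3.31 × (depth of known layers): K_1 = 0 − 3.31×0 = 0; K_2 = 55.56616 − 3.31×(1.123 + 19.7904) = −13.657194.
Balance: K_1 − x×(3.31 − 2.809) = K_2, so x = (K_1 − K_2)/(3.31 − 2.809) = 13.6572/0.501 = 27.3 km.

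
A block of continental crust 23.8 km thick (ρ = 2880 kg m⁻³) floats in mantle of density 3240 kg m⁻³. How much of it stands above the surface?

2.64 km

Floating equilibrium: submerged depth d = t ρ_obj/ρ_fluid = 23.8 km × 2880/3240 = 21.16 km.
Freeboard = t − d = 23.8 km − 21.16 km = 2.64 km.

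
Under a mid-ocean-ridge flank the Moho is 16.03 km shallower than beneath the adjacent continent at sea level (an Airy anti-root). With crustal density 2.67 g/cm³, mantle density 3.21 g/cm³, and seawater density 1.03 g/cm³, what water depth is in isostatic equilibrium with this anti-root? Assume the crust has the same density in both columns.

Replacing a thickness d of crust by seawater at the top must be balanced by replacing crust with mantle at the base: d (ρ_c − ρ_w) = a (ρ_m − ρ_c).
d = a (ρ_m − ρ_c)/(ρ_c − ρ_w) = 16.03 km × 0.54/1.64 = 5.28 km.

5.28 km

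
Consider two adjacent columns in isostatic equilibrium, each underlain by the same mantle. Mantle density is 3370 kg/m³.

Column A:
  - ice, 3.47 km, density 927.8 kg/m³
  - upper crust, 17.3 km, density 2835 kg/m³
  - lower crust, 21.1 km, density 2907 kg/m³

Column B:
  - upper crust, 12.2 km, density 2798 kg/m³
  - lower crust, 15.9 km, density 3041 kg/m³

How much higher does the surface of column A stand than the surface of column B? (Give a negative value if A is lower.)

4.54 km

For any compensation level in the mantle, the mantle terms cancel and isostasy reduces to e = (Σt_A − Σt_B) − (Σ(ρt)_A − Σ(ρt)_B) / ρ_m.
Σt_A = 41.87 km; Σt_B = 28.1 km; Σ(ρt)_A = 113602.666; Σ(ρt)_B = 82487.5 (in km·kg/m³).
e = (41.87 − 28.1) − (113602.666 − 82487.5) / 3370 = 4.54 km.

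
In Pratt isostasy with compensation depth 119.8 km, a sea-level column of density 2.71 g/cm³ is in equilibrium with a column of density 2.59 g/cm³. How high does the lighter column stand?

ρ_ref D = ρ (D + h) → h = D (ρ_ref − ρ)/ρ.
h = 119.8 km × (2.71 − 2.59)/2.59 = 5.55 km.

5.55 km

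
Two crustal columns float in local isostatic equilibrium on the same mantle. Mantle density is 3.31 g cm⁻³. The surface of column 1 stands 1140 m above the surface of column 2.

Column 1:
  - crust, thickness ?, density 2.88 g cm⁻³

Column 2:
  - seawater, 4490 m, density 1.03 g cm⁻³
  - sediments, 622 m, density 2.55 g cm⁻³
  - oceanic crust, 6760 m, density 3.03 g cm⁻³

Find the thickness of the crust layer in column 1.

38100 m

Take the compensation level at the base of the deeper column (depth z_c below the surface of column 1) and equate Σ ρ_i t_i down to z_c; mantle fills any gap and the z_c terms cancel.
Column 1: x×2.88 + (z_c − 0 − x)×3.31
Column 2: 1140×0 + 4490×1.03 + 622×2.55 + 6760×3.03 + (z_c − 1140 − 11872)×3.31
The z_c×3.31 term appears on both sides and cancels. Collect the known terms of each column as K = Σ(ρt)_known − 3.31 × (depth of known layers): K_1 = 0 − 3.31×0 = 0; K_2 = 26693.6 − 3.31×(1140 + 11872) = −16376.12.
Balance: K_1 − x×(3.31 − 2.88) = K_2, so x = (K_1 − K_2)/(3.31 − 2.88) = 16376.1/0.43 = 38100 m.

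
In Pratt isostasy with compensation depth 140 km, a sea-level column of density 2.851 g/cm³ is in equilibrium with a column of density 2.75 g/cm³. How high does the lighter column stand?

5.14 km

ρ_ref D = ρ (D + h) → h = D (ρ_ref − ρ)/ρ.
h = 140 km × (2.851 − 2.75)/2.75 = 5.14 km.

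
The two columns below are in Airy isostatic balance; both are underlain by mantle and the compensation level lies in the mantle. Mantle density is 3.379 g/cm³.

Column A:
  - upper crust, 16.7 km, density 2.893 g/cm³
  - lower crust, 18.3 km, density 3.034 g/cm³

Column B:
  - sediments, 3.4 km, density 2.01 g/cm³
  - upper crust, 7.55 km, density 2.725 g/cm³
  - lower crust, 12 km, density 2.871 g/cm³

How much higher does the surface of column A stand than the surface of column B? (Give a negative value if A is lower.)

For any compensation level in the mantle, the mantle terms cancel and isostasy reduces to e = (Σt_A − Σt_B) − (Σ(ρt)_A − Σ(ρt)_B) / ρ_m.
Σt_A = 35 km; Σt_B = 22.95 km; Σ(ρt)_A = 103.8353; Σ(ρt)_B = 61.85975 (in km·g/cm³).
e = (35 − 22.95) − (103.8353 − 61.85975) / 3.379 = −0.372 km.

−0.372 km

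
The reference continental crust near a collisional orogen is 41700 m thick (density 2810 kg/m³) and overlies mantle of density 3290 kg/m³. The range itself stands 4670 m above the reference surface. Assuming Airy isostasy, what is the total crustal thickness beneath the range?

73700 m

Root depth r = h ρ_c / (ρ_m − ρ_c) = 4670 m × 2810 / 480 = 27340 m.
Total thickness = T + h + r = 41700 m + 4670 m + 27340 m = 73700 m.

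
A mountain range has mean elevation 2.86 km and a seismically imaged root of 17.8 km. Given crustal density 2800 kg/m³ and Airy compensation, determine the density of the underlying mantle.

Airy balance: ρ_c h = (ρ_m − ρ_c) r → ρ_m = ρ_c (1 + h/r).
ρ_m = 2800 × (1 + 2.86 km/17.8 km) = 3250 kg/m³.

3250 kg/m³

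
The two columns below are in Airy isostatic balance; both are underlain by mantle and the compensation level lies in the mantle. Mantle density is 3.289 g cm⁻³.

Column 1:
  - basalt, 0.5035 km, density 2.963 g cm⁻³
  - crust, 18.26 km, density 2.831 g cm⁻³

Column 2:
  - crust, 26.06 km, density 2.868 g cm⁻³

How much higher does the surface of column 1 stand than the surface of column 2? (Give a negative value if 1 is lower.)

For any compensation level in the mantle, the mantle terms cancel and isostasy reduces to e = (Σt_1 − Σt_2) − (Σ(ρt)_1 − Σ(ρt)_2) / ρ_m.
Σt_1 = 18.7635 km; Σt_2 = 26.06 km; Σ(ρt)_1 = 53.1859305; Σ(ρt)_2 = 74.74008 (in km·g cm⁻³).
e = (18.7635 − 26.06) − (53.1859305 − 74.74008) / 3.289 = −0.743 km.

−0.743 km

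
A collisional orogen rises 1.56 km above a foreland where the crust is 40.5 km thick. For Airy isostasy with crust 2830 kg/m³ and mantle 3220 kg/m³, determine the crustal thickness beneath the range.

Root depth r = h ρ_c / (ρ_m − ρ_c) = 1.56 km × 2830 / 390 = 11.32 km.
Total thickness = T + h + r = 40.5 km + 1.56 km + 11.32 km = 53.4 km.

53.4 km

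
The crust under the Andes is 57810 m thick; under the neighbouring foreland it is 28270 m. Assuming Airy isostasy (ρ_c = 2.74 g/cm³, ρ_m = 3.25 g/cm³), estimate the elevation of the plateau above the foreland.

4640 m

Excess crust Δ = 57810 m − 28270 m = 29540 m, split between elevation h and root r with h + r = Δ.
Airy balance ρ_c h = (ρ_m − ρ_c) r gives r = h ρ_c/(ρ_m − ρ_c), so h (1 + ρ_c/(ρ_m − ρ_c)) = Δ, i.e. h = Δ (ρ_m − ρ_c)/ρ_m.
h = 29540 m × 0.51/3.25 = 4640 m.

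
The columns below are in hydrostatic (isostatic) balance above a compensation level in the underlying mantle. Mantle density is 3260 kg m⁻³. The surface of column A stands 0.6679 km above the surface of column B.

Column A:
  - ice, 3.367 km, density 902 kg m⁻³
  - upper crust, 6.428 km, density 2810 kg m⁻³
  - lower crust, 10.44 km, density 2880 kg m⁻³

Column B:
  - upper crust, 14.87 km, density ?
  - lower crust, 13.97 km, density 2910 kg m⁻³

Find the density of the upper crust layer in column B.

Take the compensation level at the base of the deeper column (depth z_c below the surface of column A) and equate Σ ρ_i t_i down to z_c; mantle fills any gap and the z_c terms cancel.
Column A: 3.367×902 + 6.428×2810 + 10.44×2880 + (z_c − 20.235)×3260
Column B: 0.6679×0 + 14.87×ρ + 13.97×2910 + (z_c − 0.6679 − 28.84)×3260
The z_c×3260 term appears on both sides and cancels. Collect the known terms of each column as K = Σ(ρt)_known − 3260 × (depth of known layers): K_A = 51166.914 − 3260×20.235 = −14799.186; K_B = 40652.7 − 3260×(0.6679 + 28.84) = −55543.054.
Balance: K_A = K_B + 14.87×ρ, so ρ = (K_A − K_B)/14.87 = 40743.9/14.87 = 2740 kg m⁻³.

2740 kg m⁻³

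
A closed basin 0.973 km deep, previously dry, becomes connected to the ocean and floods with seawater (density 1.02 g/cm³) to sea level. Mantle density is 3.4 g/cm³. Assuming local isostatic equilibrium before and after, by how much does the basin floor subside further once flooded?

0.417 km

After flooding the water column is d + s deep. Its weight must equal the weight of mantle displaced by the extra subsidence s: (d + s) ρ_w = s ρ_m.
s = d ρ_w / (ρ_m − ρ_w) = 0.973 km × 1.02/(3.4 − 1.02) = 0.417 km.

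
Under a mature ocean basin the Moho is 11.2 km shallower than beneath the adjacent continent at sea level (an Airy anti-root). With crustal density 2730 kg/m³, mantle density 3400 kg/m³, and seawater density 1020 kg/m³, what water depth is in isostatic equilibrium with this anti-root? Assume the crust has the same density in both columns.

4.39 km

Replacing a thickness d of crust by seawater at the top must be balanced by replacing crust with mantle at the base: d (ρ_c − ρ_w) = a (ρ_m − ρ_c).
d = a (ρ_m − ρ_c)/(ρ_c − ρ_w) = 11.2 km × 670/1710 = 4.39 km.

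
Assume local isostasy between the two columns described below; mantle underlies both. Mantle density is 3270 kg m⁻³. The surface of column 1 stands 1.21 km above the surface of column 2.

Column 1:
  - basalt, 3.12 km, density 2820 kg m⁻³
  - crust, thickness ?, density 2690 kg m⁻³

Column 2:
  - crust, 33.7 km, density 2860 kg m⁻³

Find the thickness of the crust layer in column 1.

28.2 km

Take the compensation level at the base of the deeper column (depth z_c below the surface of column 1) and equate Σ ρ_i t_i down to z_c; mantle fills any gap and the z_c terms cancel.
Column 1: 3.12×2820 + x×2690 + (z_c − 3.12 − x)×3270
Column 2: 1.21×0 + 33.7×2860 + (z_c − 1.21 − 33.7)×3270
The z_c×3270 term appears on both sides and cancels. Collect the known terms of each column as K = Σ(ρt)_known − 3270 × (depth of known layers): K_1 = 8798.4 − 3270×3.12 = −1404; K_2 = 96382 − 3270×(1.21 + 33.7) = −17773.7.
Balance: K_1 − x×(3270 − 2690) = K_2, so x = (K_1 − K_2)/(3270 − 2690) = 16369.7/580 = 28.2 km.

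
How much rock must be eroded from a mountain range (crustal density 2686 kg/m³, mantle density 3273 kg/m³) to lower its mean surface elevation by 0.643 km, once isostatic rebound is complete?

3.59 km

Net drop Δ = e − u = e − e ρ_c/ρ_m = e (ρ_m − ρ_c)/ρ_m.
e = Δ ρ_m/(ρ_m − ρ_c) = 0.643 km × 3273/587 = 3.59 km.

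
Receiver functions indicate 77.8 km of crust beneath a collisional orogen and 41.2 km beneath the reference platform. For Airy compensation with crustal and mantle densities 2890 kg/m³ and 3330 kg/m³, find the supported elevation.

4.84 km

Excess crust Δ = 77.8 km − 41.2 km = 36.6 km, split between elevation h and root r with h + r = Δ.
Airy balance ρ_c h = (ρ_m − ρ_c) r gives r = h ρ_c/(ρ_m − ρ_c), so h (1 + ρ_c/(ρ_m − ρ_c)) = Δ, i.e. h = Δ (ρ_m − ρ_c)/ρ_m.
h = 36.6 km × 440/3330 = 4.84 km.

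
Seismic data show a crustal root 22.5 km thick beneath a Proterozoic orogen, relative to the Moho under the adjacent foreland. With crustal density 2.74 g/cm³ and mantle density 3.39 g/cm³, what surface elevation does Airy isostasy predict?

5.34 km

By Archimedes' principle applied to the lithosphere: ρ_c h = (ρ_m − ρ_c) r.
h = r (ρ_m − ρ_c) / ρ_c = 22.5 km × (3.39 − 2.74) / 2.74 = 5.34 km.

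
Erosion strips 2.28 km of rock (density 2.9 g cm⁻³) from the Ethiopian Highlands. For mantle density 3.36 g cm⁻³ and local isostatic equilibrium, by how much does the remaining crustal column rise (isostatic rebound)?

Unloading: uplift u = e ρ_c/ρ_m = 2.28 km × 2.9/3.36 = 1.97 km.

1.97 km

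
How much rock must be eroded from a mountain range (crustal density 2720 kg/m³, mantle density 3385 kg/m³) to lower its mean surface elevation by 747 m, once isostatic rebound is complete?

3800 m

Net drop Δ = e − u = e − e ρ_c/ρ_m = e (ρ_m − ρ_c)/ρ_m.
e = Δ ρ_m/(ρ_m − ρ_c) = 747 m × 3385/665 = 3800 m.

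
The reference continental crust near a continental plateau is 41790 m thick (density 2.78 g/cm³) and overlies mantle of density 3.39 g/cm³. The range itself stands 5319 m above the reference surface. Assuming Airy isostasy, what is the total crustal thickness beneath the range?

71300 m

Root depth r = h ρ_c / (ρ_m − ρ_c) = 5319 m × 2.78 / 0.61 = 24240 m.
Total thickness = T + h + r = 41790 m + 5319 m + 24240 m = 71300 m.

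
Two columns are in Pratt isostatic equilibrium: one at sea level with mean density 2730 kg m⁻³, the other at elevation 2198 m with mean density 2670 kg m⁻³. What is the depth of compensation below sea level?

ρ_ref D = ρ (D + h) → D (ρ_ref − ρ) = ρ h.
D = ρ h/(ρ_ref − ρ) = 2670 × 2198 m/(2730 − 2670) = 97800 m.

97800 m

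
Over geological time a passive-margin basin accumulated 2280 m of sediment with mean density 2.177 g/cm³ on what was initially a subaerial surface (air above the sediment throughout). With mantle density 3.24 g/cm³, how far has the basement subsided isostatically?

Subaerial load: s = t ρ_sed / ρ_m = 2280 m × 2.177/3.24 = 1530 m.

1530 m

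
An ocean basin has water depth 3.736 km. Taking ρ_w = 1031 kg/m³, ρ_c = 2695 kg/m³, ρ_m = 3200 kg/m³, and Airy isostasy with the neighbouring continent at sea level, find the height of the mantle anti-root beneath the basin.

Balancing pressure at the compensation depth: replacing crust with seawater at the top is compensated by replacing crust with mantle at the base: d (ρ_c − ρ_w) = a (ρ_m − ρ_c).
a = d (ρ_c − ρ_w)/(ρ_m − ρ_c) = 3.736 km × 1664/505 = 12.3 km.

12.3 km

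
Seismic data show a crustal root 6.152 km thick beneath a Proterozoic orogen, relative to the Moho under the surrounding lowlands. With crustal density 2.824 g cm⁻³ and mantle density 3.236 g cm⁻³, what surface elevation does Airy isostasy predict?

For local isostatic compensation: ρ_c h = (ρ_m − ρ_c) r.
h = r (ρ_m − ρ_c) / ρ_c = 6.152 km × (3.236 − 2.824) / 2.824 = 0.898 km.

0.898 km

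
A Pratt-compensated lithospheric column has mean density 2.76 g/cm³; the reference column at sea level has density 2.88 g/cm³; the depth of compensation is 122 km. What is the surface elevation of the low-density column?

5.3 km

ρ_ref D = ρ (D + h) → h = D (ρ_ref − ρ)/ρ.
h = 122 km × (2.88 − 2.76)/2.76 = 5.3 km.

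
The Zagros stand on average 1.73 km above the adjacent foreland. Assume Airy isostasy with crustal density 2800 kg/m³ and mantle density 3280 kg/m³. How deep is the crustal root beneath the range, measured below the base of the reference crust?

Balancing pressure at the compensation depth: the weight of the topography is balanced by the buoyancy of the root, ρ_c h = (ρ_m − ρ_c) r.
r = h · ρ_c / (ρ_m − ρ_c) = 1.73 km × 2800 / (3280 − 2800) = 10.1 km.

10.1 km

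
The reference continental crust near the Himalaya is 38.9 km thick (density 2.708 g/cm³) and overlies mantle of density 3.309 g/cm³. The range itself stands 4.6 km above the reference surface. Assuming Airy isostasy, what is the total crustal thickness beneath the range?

Root depth r = h ρ_c / (ρ_m − ρ_c) = 4.6 km × 2.708 / 0.601 = 20.73 km.
Total thickness = T + h + r = 38.9 km + 4.6 km + 20.73 km = 64.2 km.

64.2 km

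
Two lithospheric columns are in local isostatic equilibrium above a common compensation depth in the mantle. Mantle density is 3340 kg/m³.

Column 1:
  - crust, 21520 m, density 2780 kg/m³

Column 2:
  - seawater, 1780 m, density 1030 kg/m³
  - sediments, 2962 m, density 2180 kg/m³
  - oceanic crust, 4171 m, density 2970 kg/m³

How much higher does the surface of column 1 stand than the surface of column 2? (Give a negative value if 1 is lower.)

For any compensation level in the mantle, the mantle terms cancel and isostasy reduces to e = (Σt_1 − Σt_2) − (Σ(ρt)_1 − Σ(ρt)_2) / ρ_m.
Σt_1 = 21520 m; Σt_2 = 8913 m; Σ(ρt)_1 = 59825600; Σ(ρt)_2 = 20678430 (in m·kg/m³).
e = (21520 − 8913) − (59825600 − 20678430) / 3340 = 886 m.

886 m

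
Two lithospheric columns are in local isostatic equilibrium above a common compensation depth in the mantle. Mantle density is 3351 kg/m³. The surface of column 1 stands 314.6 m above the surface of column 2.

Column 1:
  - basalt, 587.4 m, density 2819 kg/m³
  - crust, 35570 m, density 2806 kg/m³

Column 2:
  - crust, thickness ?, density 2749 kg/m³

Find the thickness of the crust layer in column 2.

31000 m

Take the compensation level at the base of the deeper column (depth z_c below the surface of column 1) and equate Σ ρ_i t_i down to z_c; mantle fills any gap and the z_c terms cancel.
Column 1: 587.4×2819 + 35570×2806 + (z_c − 36157.4)×3351
Column 2: 314.6×0 + x×2749 + (z_c − 314.6 − 0 − x)×3351
The z_c×3351 term appears on both sides and cancels. Collect the known terms of each column as K = Σ(ρt)_known − 3351 × (depth of known layers): K_1 = 101465301 − 3351×36157.4 = −19698146.8; K_2 = 0 − 3351×(314.6 + 0) = −1054224.6.
Balance: K_1 = K_2 − x×(3351 − 2749), so x = (K_2 − K_1)/(3351 − 2749) = 18643900/602 = 31000 m.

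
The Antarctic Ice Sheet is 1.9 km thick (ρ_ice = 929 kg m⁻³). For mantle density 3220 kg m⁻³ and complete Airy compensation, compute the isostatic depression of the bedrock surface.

0.548 km

Equating mass per unit area of the two columns: the ice load ρ_ice t is balanced by mantle displaced below, ρ_m s.
s = t ρ_ice / ρ_m = 1.9 km × 929/3220 = 0.548 km.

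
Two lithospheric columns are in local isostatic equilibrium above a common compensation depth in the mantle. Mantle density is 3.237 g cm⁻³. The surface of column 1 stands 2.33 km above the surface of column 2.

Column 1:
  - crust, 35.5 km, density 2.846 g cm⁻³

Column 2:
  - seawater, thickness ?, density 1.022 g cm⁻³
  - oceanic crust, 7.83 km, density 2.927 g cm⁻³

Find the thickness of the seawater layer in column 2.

Take the compensation level at the base of the deeper column (depth z_c below the surface of column 1) and equate Σ ρ_i t_i down to z_c; mantle fills any gap and the z_c terms cancel.
Column 1: 35.5×2.846 + (z_c − 35.5)×3.237
Column 2: 2.33×0 + x×1.022 + 7.83×2.927 + (z_c − 2.33 − 7.83 − x)×3.237
The z_c×3.237 term appears on both sides and cancels. Collect the known terms of each column as K = Σ(ρt)_known − 3.237 × (depth of known layers): K_1 = 101.033 − 3.237×35.5 = −13.8805; K_2 = 22.91841 − 3.237×(2.33 + 7.83) = −9.96951.
Balance: K_1 = K_2 − x×(3.237 − 1.022), so x = (K_2 − K_1)/(3.237 − 1.022) = 3.91099/2.215 = 1.77 km.

1.77 km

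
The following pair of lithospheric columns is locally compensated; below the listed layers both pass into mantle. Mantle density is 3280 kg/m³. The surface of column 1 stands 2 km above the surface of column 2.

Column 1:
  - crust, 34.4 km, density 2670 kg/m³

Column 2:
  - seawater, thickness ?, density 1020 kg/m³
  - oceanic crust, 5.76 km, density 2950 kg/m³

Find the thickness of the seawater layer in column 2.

Take the compensation level at the base of the deeper column (depth z_c below the surface of column 1) and equate Σ ρ_i t_i down to z_c; mantle fills any gap and the z_c terms cancel.
Column 1: 34.4×2670 + (z_c − 34.4)×3280
Column 2: 2×0 + x×1020 + 5.76×2950 + (z_c − 2 − 5.76 − x)×3280
The z_c×3280 term appears on both sides and cancels. Collect the known terms of each column as K = Σ(ρt)_known − 3280 × (depth of known layers): K_1 = 91848 − 3280×34.4 = −20984; K_2 = 16992 − 3280×(2 + 5.76) = −8460.8.
Balance: K_1 = K_2 − x×(3280 − 1020), so x = (K_2 − K_1)/(3280 − 1020) = 12523.2/2260 = 5.54 km.

5.54 km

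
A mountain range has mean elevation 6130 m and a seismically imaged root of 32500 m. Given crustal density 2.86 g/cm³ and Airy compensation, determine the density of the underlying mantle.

Airy balance: ρ_c h = (ρ_m − ρ_c) r → ρ_m = ρ_c (1 + h/r).
ρ_m = 2.86 × (1 + 6130 m/32500 m) = 3.4 g/cm³.

3.4 g/cm³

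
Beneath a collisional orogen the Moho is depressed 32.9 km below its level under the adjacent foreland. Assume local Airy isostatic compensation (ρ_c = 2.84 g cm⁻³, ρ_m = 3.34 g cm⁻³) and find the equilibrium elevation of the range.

Isostatic balance requires: ρ_c h = (ρ_m − ρ_c) r.
h = r (ρ_m − ρ_c) / ρ_c = 32.9 km × (3.34 − 2.84) / 2.84 = 5.79 km.

5.79 km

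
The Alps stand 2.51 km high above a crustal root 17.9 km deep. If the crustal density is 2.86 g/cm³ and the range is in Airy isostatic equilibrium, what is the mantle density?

Airy balance: ρ_c h = (ρ_m − ρ_c) r → ρ_m = ρ_c (1 + h/r).
ρ_m = 2.86 × (1 + 2.51 km/17.9 km) = 3.26 g/cm³.

3.26 g/cm³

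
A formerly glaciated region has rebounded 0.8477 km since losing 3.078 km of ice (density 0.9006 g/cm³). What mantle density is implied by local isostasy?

ρ_m = ρ_ice t / u = 0.9006 × 3.078 km/0.8477 km = 3.27 g/cm³.

3.27 g/cm³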